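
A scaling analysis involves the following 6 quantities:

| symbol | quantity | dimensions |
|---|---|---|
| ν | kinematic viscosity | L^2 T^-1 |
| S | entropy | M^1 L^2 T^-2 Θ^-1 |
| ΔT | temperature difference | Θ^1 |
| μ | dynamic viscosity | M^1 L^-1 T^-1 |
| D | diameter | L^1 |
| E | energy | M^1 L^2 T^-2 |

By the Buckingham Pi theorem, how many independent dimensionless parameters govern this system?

There are 6 variables and 4 base dimensions (M, L, T, Θ).
The dimension matrix has rank 4.
Independent dimensionless groups: 6 − 4 = 2.

2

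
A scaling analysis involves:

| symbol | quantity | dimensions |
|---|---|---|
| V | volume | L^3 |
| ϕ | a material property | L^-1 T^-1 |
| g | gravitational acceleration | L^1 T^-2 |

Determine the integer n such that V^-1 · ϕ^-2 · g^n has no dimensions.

1

Balance the L exponent: (1)·n from g, plus −(3) − 2·(-1) = -1 from the rest, must sum to zero.
n − 1 = 0, so n = 1.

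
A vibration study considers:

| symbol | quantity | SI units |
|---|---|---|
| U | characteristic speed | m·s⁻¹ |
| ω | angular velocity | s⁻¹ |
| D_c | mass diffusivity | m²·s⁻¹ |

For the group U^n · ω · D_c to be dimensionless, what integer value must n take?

-2

Balance the L exponent: (1)·n from U, plus (0) + (2) = 2 from the rest, must sum to zero.
n + 2 = 0, so n = -2.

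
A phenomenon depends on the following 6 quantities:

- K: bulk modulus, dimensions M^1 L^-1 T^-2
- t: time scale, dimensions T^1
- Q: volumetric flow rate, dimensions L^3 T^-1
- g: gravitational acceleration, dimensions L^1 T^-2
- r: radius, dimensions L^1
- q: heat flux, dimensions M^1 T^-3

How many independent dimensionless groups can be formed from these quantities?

There are 6 variables and 3 base dimensions (M, L, T).
The dimension matrix has rank 3.
Independent dimensionless groups: 6 − 3 = 3.

3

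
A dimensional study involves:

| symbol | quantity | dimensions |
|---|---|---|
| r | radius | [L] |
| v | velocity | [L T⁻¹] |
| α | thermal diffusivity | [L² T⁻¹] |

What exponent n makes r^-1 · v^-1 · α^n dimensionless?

1

Balance the L exponent: (2)·n from α, plus −(1) − (1) = -2 from the rest, must sum to zero.
2n − 2 = 0, so n = 1.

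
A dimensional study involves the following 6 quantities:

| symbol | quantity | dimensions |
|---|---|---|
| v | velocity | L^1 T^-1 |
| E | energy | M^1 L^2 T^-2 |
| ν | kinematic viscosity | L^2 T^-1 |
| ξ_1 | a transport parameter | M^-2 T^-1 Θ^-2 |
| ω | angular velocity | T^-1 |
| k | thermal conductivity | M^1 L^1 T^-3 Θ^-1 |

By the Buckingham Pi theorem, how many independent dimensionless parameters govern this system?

2

There are 6 variables and 4 base dimensions (M, L, T, Θ).
The dimension matrix has rank 4.
Independent dimensionless groups: 6 − 4 = 2.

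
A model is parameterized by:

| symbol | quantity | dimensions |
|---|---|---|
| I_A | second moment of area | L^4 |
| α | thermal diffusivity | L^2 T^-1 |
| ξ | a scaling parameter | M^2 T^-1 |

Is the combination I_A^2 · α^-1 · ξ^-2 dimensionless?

Sum the exponent of each base dimension across the product:
  M: 2·[I_A]_M − [α]_M − 2·[ξ]_M = 2·(0) − (0) − 2·(2) = -4
  L: 2·[I_A]_L − [α]_L − 2·[ξ]_L = 2·(4) − (2) − 2·(0) = 6
  T: 2·[I_A]_T − [α]_T − 2·[ξ]_T = 2·(0) − (-1) − 2·(-1) = 3
Net dimensions [M⁻⁴ L⁶ T³] ≠ [1] — not dimensionless.

no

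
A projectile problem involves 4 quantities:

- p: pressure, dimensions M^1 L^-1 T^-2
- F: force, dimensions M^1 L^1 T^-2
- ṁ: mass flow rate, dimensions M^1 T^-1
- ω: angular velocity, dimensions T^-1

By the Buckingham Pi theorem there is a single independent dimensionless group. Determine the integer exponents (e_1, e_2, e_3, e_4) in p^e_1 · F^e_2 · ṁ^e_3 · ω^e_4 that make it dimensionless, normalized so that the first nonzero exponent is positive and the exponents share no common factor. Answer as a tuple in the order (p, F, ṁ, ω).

M: e_1·(1) + e_2·(1) + e_3·(1) + e_4·(0) = 0
L: e_1·(-1) + e_2·(1) + e_3·(0) + e_4·(0) = 0
T: e_1·(-2) + e_2·(-2) + e_3·(-1) + e_4·(-1) = 0
Solving this homogeneous linear system for the smallest-integer solution (first nonzero entry positive) gives (1, 1, -2, -2).

(1, 1, -2, -2)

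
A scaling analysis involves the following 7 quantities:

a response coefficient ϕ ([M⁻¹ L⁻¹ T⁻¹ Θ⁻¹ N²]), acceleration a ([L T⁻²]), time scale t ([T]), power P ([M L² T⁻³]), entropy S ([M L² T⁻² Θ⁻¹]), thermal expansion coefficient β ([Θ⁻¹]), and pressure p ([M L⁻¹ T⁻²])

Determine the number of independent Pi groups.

There are 7 variables and 5 base dimensions (M, L, T, Θ, N).
The dimension matrix has rank 5.
Independent dimensionless groups: 7 − 5 = 2.

2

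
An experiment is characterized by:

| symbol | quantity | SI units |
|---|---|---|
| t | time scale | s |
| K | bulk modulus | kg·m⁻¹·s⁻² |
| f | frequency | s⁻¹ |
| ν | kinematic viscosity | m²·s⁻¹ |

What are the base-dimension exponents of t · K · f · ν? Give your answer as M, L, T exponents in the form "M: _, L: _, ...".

Collect each base-dimension exponent across the product:
  M: (0) + (1) + (0) + (0) = 1
  L: (0) + (-1) + (0) + (2) = 1
  T: (1) + (-2) + (-1) + (-1) = -3
So the dimensions are [M L T⁻³].

M: 1, L: 1, T: -3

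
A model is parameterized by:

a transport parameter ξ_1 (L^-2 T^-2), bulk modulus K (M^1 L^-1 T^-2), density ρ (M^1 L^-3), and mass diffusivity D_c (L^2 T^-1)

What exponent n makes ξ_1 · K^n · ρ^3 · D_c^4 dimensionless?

-3

Balance the M exponent: (1)·n from K, plus (0) + 3·(1) + 4·(0) = 3 from the rest, must sum to zero.
n + 3 = 0, so n = -3.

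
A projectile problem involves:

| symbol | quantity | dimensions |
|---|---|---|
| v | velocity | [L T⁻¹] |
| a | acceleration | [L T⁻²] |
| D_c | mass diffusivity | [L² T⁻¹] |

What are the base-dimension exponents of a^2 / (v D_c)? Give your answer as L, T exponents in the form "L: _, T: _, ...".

L: -1, T: -2

Collect each base-dimension exponent across the product:
  L: −(1) + 2·(1) − (2) = -1
  T: −(-1) + 2·(-2) − (-1) = -2
So the dimensions are [L⁻¹ T⁻²].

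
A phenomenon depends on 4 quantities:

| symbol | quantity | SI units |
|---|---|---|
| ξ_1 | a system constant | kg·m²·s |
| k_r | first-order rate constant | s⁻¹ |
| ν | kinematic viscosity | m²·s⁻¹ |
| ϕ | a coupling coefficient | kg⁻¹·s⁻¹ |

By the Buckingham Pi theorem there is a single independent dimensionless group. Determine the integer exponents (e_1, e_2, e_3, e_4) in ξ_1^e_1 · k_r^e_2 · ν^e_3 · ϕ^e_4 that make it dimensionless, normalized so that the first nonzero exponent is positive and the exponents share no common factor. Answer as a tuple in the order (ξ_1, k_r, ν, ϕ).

(1, 1, -1, 1)

M: e_1·(1) + e_2·(0) + e_3·(0) + e_4·(-1) = 0
L: e_1·(2) + e_2·(0) + e_3·(2) + e_4·(0) = 0
T: e_1·(1) + e_2·(-1) + e_3·(-1) + e_4·(-1) = 0
Solving this homogeneous linear system for the smallest-integer solution (first nonzero entry positive) gives (1, 1, -1, 1).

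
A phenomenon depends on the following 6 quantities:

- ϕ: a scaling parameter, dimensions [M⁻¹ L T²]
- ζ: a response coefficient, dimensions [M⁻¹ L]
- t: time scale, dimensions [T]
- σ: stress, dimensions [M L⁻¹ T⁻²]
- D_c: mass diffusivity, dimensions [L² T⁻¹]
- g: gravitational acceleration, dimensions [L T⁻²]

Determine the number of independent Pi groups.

3

There are 6 variables and 3 base dimensions (M, L, T).
The dimension matrix has rank 3.
Independent dimensionless groups: 6 − 3 = 3.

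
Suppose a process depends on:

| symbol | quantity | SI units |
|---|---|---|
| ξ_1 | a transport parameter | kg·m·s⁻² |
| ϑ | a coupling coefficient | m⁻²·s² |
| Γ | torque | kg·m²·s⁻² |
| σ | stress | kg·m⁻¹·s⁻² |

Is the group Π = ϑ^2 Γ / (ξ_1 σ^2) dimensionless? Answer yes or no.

no

Sum the exponent of each base dimension across the product:
  M: −[ξ_1]_M + 2·[ϑ]_M + [Γ]_M − 2·[σ]_M = −(1) + 2·(0) + (1) − 2·(1) = -2
  L: −[ξ_1]_L + 2·[ϑ]_L + [Γ]_L − 2·[σ]_L = −(1) + 2·(-2) + (2) − 2·(-1) = -1
  T: −[ξ_1]_T + 2·[ϑ]_T + [Γ]_T − 2·[σ]_T = −(-2) + 2·(2) + (-2) − 2·(-2) = 8
Net dimensions [M⁻² L⁻¹ T⁸] ≠ [1] — not dimensionless.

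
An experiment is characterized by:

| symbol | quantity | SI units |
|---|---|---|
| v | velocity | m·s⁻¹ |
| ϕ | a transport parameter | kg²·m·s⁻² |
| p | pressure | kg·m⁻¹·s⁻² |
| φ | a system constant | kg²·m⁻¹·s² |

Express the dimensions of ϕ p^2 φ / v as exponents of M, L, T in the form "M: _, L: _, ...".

Collect each base-dimension exponent across the product:
  M: −(0) + (2) + 2·(1) + (2) = 6
  L: −(1) + (1) + 2·(-1) + (-1) = -3
  T: −(-1) + (-2) + 2·(-2) + (2) = -3
So the dimensions are [M⁶ L⁻³ T⁻³].

M: 6, L: -3, T: -3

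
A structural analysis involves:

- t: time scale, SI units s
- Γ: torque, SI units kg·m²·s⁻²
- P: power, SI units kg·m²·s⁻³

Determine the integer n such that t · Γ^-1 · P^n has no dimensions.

Balance the M exponent: (1)·n from P, plus (0) − (1) = -1 from the rest, must sum to zero.
n − 1 = 0, so n = 1.

1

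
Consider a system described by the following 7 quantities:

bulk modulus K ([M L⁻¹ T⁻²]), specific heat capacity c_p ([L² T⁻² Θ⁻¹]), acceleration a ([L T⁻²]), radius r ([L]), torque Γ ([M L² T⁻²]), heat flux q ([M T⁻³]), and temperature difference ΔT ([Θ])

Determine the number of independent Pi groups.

There are 7 variables and 4 base dimensions (M, L, T, Θ).
The dimension matrix has rank 4.
Independent dimensionless groups: 7 − 4 = 3.

3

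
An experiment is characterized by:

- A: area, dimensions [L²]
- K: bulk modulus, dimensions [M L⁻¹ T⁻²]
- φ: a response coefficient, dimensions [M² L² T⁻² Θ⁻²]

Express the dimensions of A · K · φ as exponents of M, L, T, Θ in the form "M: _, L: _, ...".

M: 3, L: 3, T: -4, Θ: -2

Collect each base-dimension exponent across the product:
  M: (0) + (1) + (2) = 3
  L: (2) + (-1) + (2) = 3
  T: (0) + (-2) + (-2) = -4
  Θ: (0) + (0) + (-2) = -2
So the dimensions are [M³ L³ T⁻⁴ Θ⁻²].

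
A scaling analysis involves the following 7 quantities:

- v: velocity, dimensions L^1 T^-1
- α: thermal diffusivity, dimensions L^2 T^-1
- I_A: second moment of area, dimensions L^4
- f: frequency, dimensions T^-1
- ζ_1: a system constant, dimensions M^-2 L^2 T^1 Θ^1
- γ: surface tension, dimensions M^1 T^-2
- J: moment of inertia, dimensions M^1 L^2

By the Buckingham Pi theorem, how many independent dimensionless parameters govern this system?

There are 7 variables and 4 base dimensions (M, L, T, Θ).
The dimension matrix has rank 4.
Independent dimensionless groups: 7 − 4 = 3.

3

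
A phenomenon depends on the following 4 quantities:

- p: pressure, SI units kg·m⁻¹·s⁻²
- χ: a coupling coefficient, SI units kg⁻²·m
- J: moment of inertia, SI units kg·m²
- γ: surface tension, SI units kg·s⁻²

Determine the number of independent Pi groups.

There are 4 variables and 3 base dimensions (M, L, T).
The dimension matrix has rank 3.
Independent dimensionless groups: 4 − 3 = 1.

1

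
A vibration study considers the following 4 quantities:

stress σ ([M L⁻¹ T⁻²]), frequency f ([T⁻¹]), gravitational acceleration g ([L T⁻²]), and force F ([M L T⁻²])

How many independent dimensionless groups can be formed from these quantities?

1

There are 4 variables and 3 base dimensions (M, L, T).
The dimension matrix has rank 3.
Independent dimensionless groups: 4 − 3 = 1.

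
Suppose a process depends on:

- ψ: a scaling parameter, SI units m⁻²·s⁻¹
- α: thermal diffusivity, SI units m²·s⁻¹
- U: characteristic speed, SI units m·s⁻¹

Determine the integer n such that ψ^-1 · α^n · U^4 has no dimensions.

-3

Balance the L exponent: (2)·n from α, plus −(-2) + 4·(1) = 6 from the rest, must sum to zero.
2n + 6 = 0, so n = -3.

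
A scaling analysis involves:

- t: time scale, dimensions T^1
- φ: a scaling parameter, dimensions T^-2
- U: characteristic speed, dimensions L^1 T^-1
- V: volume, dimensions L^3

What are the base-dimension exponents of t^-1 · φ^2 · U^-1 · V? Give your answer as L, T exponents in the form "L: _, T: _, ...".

L: 2, T: -4

Collect each base-dimension exponent across the product:
  L: −(0) + 2·(0) − (1) + (3) = 2
  T: −(1) + 2·(-2) − (-1) + (0) = -4
So the dimensions are [L² T⁻⁴].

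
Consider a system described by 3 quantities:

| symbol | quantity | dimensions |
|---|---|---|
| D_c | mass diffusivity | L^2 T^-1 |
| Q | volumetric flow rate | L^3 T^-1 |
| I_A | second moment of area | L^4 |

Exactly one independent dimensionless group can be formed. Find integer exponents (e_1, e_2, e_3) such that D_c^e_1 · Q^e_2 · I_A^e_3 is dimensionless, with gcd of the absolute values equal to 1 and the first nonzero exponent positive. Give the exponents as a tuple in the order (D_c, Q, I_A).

(4, -4, 1)

L: e_1·(2) + e_2·(3) + e_3·(4) = 0
T: e_1·(-1) + e_2·(-1) + e_3·(0) = 0
Solving this homogeneous linear system for the smallest-integer solution (first nonzero entry positive) gives (4, -4, 1).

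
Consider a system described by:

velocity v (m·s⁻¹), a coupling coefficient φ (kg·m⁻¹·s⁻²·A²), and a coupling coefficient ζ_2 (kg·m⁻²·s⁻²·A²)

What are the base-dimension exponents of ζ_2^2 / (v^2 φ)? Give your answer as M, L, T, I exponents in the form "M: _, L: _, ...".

Collect each base-dimension exponent across the product:
  M: −2·(0) − (1) + 2·(1) = 1
  L: −2·(1) − (-1) + 2·(-2) = -5
  T: −2·(-1) − (-2) + 2·(-2) = 0
  I: −2·(0) − (2) + 2·(2) = 2
So the dimensions are [M L⁻⁵ I²].

M: 1, L: -5, T: 0, I: 2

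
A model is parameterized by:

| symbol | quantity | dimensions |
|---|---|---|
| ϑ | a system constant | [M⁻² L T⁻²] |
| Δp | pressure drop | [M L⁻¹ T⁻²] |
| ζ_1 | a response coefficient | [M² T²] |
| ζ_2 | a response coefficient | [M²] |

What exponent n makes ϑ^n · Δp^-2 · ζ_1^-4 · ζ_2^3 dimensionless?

Balance the M exponent: (-2)·n from ϑ, plus −2·(1) − 4·(2) + 3·(2) = -4 from the rest, must sum to zero.
-2n − 4 = 0, so n = -2.

-2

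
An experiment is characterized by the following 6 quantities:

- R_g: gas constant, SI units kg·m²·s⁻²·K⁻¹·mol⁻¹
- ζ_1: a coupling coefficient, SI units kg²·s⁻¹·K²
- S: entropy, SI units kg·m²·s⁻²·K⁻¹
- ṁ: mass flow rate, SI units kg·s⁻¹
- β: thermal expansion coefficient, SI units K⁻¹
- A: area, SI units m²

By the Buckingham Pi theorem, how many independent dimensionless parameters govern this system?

There are 6 variables and 5 base dimensions (M, L, T, Θ, N).
The dimension matrix has rank 5.
Independent dimensionless groups: 6 − 5 = 1.

1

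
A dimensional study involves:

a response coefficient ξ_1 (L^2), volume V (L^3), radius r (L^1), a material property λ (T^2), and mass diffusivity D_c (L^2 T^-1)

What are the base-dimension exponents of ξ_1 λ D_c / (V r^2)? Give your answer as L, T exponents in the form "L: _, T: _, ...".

Collect each base-dimension exponent across the product:
  L: (2) − (3) − 2·(1) + (0) + (2) = -1
  T: (0) − (0) − 2·(0) + (2) + (-1) = 1
So the dimensions are [L⁻¹ T].

L: -1, T: 1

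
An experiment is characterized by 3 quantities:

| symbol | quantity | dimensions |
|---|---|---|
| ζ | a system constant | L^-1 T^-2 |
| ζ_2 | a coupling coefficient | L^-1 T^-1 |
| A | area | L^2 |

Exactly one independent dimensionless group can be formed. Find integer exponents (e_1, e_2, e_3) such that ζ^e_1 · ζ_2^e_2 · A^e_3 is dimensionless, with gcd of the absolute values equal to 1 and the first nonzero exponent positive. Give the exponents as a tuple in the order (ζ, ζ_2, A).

L: e_1·(-1) + e_2·(-1) + e_3·(2) = 0
T: e_1·(-2) + e_2·(-1) + e_3·(0) = 0
Solving this homogeneous linear system for the smallest-integer solution (first nonzero entry positive) gives (2, -4, -1).

(2, -4, -1)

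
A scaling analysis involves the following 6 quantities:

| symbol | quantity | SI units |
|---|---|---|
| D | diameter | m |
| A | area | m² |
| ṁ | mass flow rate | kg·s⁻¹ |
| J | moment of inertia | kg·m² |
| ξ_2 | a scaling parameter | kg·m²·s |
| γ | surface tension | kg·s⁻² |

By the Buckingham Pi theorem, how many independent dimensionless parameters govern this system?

There are 6 variables and 3 base dimensions (M, L, T).
The dimension matrix has rank 3.
Independent dimensionless groups: 6 − 3 = 3.

3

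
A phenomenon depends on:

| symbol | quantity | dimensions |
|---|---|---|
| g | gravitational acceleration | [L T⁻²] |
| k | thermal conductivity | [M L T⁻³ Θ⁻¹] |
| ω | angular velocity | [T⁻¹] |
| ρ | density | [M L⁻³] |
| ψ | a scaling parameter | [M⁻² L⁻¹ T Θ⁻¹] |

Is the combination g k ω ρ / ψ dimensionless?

no

Sum the exponent of each base dimension across the product:
  M: [g]_M + [k]_M + [ω]_M + [ρ]_M − [ψ]_M = (0) + (1) + (0) + (1) − (-2) = 4
  L: [g]_L + [k]_L + [ω]_L + [ρ]_L − [ψ]_L = (1) + (1) + (0) + (-3) − (-1) = 0
  T: [g]_T + [k]_T + [ω]_T + [ρ]_T − [ψ]_T = (-2) + (-3) + (-1) + (0) − (1) = -7
  Θ: [g]_Θ + [k]_Θ + [ω]_Θ + [ρ]_Θ − [ψ]_Θ = (0) + (-1) + (0) + (0) − (-1) = 0
Net dimensions [M⁴ T⁻⁷] ≠ [1] — not dimensionless.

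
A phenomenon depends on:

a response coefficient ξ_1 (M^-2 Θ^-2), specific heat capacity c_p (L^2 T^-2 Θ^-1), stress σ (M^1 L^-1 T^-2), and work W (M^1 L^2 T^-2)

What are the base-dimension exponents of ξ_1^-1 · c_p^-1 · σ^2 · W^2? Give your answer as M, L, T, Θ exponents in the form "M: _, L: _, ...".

Collect each base-dimension exponent across the product:
  M: −(-2) − (0) + 2·(1) + 2·(1) = 6
  L: −(0) − (2) + 2·(-1) + 2·(2) = 0
  T: −(0) − (-2) + 2·(-2) + 2·(-2) = -6
  Θ: −(-2) − (-1) + 2·(0) + 2·(0) = 3
So the dimensions are [M⁶ T⁻⁶ Θ³].

M: 6, L: 0, T: -6, Θ: 3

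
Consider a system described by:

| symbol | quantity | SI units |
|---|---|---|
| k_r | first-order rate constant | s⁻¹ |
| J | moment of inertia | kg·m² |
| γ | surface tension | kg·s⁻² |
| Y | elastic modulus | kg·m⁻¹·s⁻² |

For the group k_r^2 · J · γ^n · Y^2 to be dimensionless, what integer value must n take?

Balance the M exponent: (1)·n from γ, plus 2·(0) + (1) + 2·(1) = 3 from the rest, must sum to zero.
n + 3 = 0, so n = -3.

-3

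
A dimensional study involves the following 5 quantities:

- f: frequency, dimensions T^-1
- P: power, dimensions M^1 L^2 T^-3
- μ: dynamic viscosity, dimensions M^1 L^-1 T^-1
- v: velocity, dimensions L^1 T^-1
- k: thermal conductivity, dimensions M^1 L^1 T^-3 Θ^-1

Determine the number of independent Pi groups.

1

There are 5 variables and 4 base dimensions (M, L, T, Θ).
The dimension matrix has rank 4.
Independent dimensionless groups: 5 − 4 = 1.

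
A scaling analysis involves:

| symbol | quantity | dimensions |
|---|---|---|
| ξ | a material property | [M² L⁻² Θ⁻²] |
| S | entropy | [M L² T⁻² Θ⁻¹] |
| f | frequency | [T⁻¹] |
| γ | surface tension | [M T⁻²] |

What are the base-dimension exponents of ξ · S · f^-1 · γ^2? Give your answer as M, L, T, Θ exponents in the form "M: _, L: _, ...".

Collect each base-dimension exponent across the product:
  M: (2) + (1) − (0) + 2·(1) = 5
  L: (-2) + (2) − (0) + 2·(0) = 0
  T: (0) + (-2) − (-1) + 2·(-2) = -5
  Θ: (-2) + (-1) − (0) + 2·(0) = -3
So the dimensions are [M⁵ T⁻⁵ Θ⁻³].

M: 5, L: 0, T: -5, Θ: -3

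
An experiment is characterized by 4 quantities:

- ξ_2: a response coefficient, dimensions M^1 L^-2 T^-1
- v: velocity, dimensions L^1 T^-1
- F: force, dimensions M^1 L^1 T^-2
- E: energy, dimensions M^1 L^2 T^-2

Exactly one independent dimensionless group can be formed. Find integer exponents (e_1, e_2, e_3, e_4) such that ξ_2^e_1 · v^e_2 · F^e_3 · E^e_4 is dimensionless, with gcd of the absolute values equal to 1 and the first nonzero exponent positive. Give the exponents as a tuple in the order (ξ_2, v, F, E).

(1, 1, -3, 2)

M: e_1·(1) + e_2·(0) + e_3·(1) + e_4·(1) = 0
L: e_1·(-2) + e_2·(1) + e_3·(1) + e_4·(2) = 0
T: e_1·(-1) + e_2·(-1) + e_3·(-2) + e_4·(-2) = 0
Solving this homogeneous linear system for the smallest-integer solution (first nonzero entry positive) gives (1, 1, -3, 2).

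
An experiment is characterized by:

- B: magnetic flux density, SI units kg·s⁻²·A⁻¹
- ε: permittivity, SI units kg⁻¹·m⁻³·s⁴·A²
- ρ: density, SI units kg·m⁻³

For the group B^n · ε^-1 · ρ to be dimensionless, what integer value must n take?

-2

Balance the M exponent: (1)·n from B, plus −(-1) + (1) = 2 from the rest, must sum to zero.
n + 2 = 0, so n = -2.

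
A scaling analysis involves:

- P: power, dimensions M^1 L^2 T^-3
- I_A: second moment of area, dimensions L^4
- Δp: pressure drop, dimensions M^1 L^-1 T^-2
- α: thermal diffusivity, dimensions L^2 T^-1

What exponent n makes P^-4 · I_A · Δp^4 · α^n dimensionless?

Balance the L exponent: (2)·n from α, plus −4·(2) + (4) + 4·(-1) = -8 from the rest, must sum to zero.
2n − 8 = 0, so n = 4.

4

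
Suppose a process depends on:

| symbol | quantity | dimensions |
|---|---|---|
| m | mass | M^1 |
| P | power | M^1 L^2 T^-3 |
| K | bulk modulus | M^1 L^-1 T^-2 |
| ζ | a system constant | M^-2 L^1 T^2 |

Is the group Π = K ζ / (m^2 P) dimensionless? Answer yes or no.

Sum the exponent of each base dimension across the product:
  M: −2·[m]_M − [P]_M + [K]_M + [ζ]_M = −2·(1) − (1) + (1) + (-2) = -4
  L: −2·[m]_L − [P]_L + [K]_L + [ζ]_L = −2·(0) − (2) + (-1) + (1) = -2
  T: −2·[m]_T − [P]_T + [K]_T + [ζ]_T = −2·(0) − (-3) + (-2) + (2) = 3
Net dimensions [M⁻⁴ L⁻² T³] ≠ [1] — not dimensionless.

no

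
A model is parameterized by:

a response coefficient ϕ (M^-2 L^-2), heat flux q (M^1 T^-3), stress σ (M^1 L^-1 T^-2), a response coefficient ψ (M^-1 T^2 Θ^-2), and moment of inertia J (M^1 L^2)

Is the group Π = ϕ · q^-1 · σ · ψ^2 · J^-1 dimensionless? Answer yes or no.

Sum the exponent of each base dimension across the product:
  M: [ϕ]_M − [q]_M + [σ]_M + 2·[ψ]_M − [J]_M = (-2) − (1) + (1) + 2·(-1) − (1) = -5
  L: [ϕ]_L − [q]_L + [σ]_L + 2·[ψ]_L − [J]_L = (-2) − (0) + (-1) + 2·(0) − (2) = -5
  T: [ϕ]_T − [q]_T + [σ]_T + 2·[ψ]_T − [J]_T = (0) − (-3) + (-2) + 2·(2) − (0) = 5
  Θ: [ϕ]_Θ − [q]_Θ + [σ]_Θ + 2·[ψ]_Θ − [J]_Θ = (0) − (0) + (0) + 2·(-2) − (0) = -4
Net dimensions [M⁻⁵ L⁻⁵ T⁵ Θ⁻⁴] ≠ [1] — not dimensionless.

no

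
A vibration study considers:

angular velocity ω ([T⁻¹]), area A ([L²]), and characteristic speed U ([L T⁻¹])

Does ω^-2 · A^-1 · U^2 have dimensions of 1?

yes

Sum the exponent of each base dimension across the product:
  L: −2·[ω]_L − [A]_L + 2·[U]_L = −2·(0) − (2) + 2·(1) = 0
  T: −2·[ω]_T − [A]_T + 2·[U]_T = −2·(-1) − (0) + 2·(-1) = 0
All base exponents vanish — dimensionless.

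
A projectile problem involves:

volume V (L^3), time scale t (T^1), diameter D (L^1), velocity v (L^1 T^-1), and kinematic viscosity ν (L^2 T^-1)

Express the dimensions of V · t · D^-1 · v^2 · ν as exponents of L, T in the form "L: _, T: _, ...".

Collect each base-dimension exponent across the product:
  L: (3) + (0) − (1) + 2·(1) + (2) = 6
  T: (0) + (1) − (0) + 2·(-1) + (-1) = -2
So the dimensions are [L⁶ T⁻²].

L: 6, T: -2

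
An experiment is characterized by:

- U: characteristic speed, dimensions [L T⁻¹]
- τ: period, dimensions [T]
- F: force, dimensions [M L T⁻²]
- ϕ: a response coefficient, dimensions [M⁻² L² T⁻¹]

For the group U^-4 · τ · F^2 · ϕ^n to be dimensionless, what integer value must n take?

Balance the M exponent: (-2)·n from ϕ, plus −4·(0) + (0) + 2·(1) = 2 from the rest, must sum to zero.
-2n + 2 = 0, so n = 1.

1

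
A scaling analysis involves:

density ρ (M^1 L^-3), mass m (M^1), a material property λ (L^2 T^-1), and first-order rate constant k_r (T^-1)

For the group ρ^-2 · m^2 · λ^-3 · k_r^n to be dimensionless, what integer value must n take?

Balance the T exponent: (-1)·n from k_r, plus −2·(0) + 2·(0) − 3·(-1) = 3 from the rest, must sum to zero.
−n + 3 = 0, so n = 3.

3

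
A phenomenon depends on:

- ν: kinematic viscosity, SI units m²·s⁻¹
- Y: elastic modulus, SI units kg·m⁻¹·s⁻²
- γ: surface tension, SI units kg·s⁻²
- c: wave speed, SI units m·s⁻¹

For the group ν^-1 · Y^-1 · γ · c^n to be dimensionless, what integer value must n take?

1

Balance the L exponent: (1)·n from c, plus −(2) − (-1) + (0) = -1 from the rest, must sum to zero.
n − 1 = 0, so n = 1.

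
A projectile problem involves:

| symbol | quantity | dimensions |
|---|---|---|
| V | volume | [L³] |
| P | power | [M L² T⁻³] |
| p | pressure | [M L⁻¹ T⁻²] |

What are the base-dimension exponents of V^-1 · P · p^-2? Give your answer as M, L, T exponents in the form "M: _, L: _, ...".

M: -1, L: 1, T: 1

Collect each base-dimension exponent across the product:
  M: −(0) + (1) − 2·(1) = -1
  L: −(3) + (2) − 2·(-1) = 1
  T: −(0) + (-3) − 2·(-2) = 1
So the dimensions are [M⁻¹ L T].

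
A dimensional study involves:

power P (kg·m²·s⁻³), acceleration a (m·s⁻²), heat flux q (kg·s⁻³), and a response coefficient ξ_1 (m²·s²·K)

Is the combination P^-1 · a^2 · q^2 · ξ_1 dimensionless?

Sum the exponent of each base dimension across the product:
  M: −[P]_M + 2·[a]_M + 2·[q]_M + [ξ_1]_M = −(1) + 2·(0) + 2·(1) + (0) = 1
  L: −[P]_L + 2·[a]_L + 2·[q]_L + [ξ_1]_L = −(2) + 2·(1) + 2·(0) + (2) = 2
  T: −[P]_T + 2·[a]_T + 2·[q]_T + [ξ_1]_T = −(-3) + 2·(-2) + 2·(-3) + (2) = -5
  Θ: −[P]_Θ + 2·[a]_Θ + 2·[q]_Θ + [ξ_1]_Θ = −(0) + 2·(0) + 2·(0) + (1) = 1
Net dimensions [M L² T⁻⁵ Θ] ≠ [1] — not dimensionless.

no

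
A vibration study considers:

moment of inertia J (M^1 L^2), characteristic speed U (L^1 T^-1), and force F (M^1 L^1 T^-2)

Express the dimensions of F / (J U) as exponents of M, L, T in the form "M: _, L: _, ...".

Collect each base-dimension exponent across the product:
  M: −(1) − (0) + (1) = 0
  L: −(2) − (1) + (1) = -2
  T: −(0) − (-1) + (-2) = -1
So the dimensions are [L⁻² T⁻¹].

M: 0, L: -2, T: -1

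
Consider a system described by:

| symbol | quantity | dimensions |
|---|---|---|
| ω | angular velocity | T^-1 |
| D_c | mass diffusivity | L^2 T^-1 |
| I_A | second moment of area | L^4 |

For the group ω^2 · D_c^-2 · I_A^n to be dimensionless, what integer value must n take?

1

Balance the L exponent: (4)·n from I_A, plus 2·(0) − 2·(2) = -4 from the rest, must sum to zero.
4n − 4 = 0, so n = 1.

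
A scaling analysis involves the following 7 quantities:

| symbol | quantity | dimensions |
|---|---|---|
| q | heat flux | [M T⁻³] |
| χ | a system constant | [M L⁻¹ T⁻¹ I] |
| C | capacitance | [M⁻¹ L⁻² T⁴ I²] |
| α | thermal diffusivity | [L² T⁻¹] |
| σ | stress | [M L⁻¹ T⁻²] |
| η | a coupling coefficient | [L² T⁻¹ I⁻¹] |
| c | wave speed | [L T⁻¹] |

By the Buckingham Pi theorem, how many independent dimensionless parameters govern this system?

3

There are 7 variables and 4 base dimensions (M, L, T, I).
The dimension matrix has rank 4.
Independent dimensionless groups: 7 − 4 = 3.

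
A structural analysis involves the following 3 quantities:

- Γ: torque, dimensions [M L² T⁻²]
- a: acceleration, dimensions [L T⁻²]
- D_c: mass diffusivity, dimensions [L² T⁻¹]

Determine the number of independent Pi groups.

There are 3 variables and 3 base dimensions (M, L, T).
The dimension matrix has rank 3.
Independent dimensionless groups: 3 − 3 = 0.

0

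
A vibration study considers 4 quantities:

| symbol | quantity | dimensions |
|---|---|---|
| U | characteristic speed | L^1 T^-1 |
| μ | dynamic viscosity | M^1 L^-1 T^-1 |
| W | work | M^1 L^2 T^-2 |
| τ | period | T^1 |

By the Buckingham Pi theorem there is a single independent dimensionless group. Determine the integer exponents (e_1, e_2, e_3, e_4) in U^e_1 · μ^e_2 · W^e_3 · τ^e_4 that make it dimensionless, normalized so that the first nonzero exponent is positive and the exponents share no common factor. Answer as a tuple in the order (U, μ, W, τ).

M: e_1·(0) + e_2·(1) + e_3·(1) + e_4·(0) = 0
L: e_1·(1) + e_2·(-1) + e_3·(2) + e_4·(0) = 0
T: e_1·(-1) + e_2·(-1) + e_3·(-2) + e_4·(1) = 0
Solving this homogeneous linear system for the smallest-integer solution (first nonzero entry positive) gives (3, 1, -1, 2).

(3, 1, -1, 2)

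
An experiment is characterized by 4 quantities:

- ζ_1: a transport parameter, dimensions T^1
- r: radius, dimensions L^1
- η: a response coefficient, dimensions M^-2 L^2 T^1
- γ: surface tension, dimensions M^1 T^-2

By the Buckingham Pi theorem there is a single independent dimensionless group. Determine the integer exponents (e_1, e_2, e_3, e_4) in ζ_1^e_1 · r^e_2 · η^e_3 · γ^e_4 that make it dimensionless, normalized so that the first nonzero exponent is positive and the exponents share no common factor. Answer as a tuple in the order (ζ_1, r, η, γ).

(3, -2, 1, 2)

M: e_1·(0) + e_2·(0) + e_3·(-2) + e_4·(1) = 0
L: e_1·(0) + e_2·(1) + e_3·(2) + e_4·(0) = 0
T: e_1·(1) + e_2·(0) + e_3·(1) + e_4·(-2) = 0
Solving this homogeneous linear system for the smallest-integer solution (first nonzero entry positive) gives (3, -2, 1, 2).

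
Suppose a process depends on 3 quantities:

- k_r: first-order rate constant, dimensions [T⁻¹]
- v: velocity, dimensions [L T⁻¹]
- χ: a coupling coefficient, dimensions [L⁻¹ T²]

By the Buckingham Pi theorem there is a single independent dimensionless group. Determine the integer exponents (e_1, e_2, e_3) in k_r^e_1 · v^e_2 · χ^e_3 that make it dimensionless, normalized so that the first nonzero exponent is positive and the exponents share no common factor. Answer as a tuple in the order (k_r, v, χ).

L: e_1·(0) + e_2·(1) + e_3·(-1) = 0
T: e_1·(-1) + e_2·(-1) + e_3·(2) = 0
Solving this homogeneous linear system for the smallest-integer solution (first nonzero entry positive) gives (1, 1, 1).

(1, 1, 1)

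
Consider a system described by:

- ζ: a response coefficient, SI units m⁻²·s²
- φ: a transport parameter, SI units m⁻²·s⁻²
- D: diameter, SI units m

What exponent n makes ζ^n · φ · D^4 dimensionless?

Balance the L exponent: (-2)·n from ζ, plus (-2) + 4·(1) = 2 from the rest, must sum to zero.
-2n + 2 = 0, so n = 1.

1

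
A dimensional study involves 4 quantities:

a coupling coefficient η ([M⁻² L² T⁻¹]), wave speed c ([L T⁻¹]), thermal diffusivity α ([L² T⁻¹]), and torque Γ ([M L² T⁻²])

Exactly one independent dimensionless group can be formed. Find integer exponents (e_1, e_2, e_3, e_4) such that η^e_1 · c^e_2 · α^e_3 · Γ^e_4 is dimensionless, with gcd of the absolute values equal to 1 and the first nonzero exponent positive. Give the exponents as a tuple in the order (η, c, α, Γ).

M: e_1·(-2) + e_2·(0) + e_3·(0) + e_4·(1) = 0
L: e_1·(2) + e_2·(1) + e_3·(2) + e_4·(2) = 0
T: e_1·(-1) + e_2·(-1) + e_3·(-1) + e_4·(-2) = 0
Solving this homogeneous linear system for the smallest-integer solution (first nonzero entry positive) gives (1, -4, -1, 2).

(1, -4, -1, 2)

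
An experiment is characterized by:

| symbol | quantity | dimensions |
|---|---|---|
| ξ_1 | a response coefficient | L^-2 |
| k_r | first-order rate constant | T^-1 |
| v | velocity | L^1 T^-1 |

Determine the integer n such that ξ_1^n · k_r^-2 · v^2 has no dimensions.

Balance the L exponent: (-2)·n from ξ_1, plus −2·(0) + 2·(1) = 2 from the rest, must sum to zero.
-2n + 2 = 0, so n = 1.

1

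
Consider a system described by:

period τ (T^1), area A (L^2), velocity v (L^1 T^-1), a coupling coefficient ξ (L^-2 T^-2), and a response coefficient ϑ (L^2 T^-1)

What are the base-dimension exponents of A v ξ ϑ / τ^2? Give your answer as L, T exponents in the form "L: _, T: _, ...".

L: 3, T: -6

Collect each base-dimension exponent across the product:
  L: −2·(0) + (2) + (1) + (-2) + (2) = 3
  T: −2·(1) + (0) + (-1) + (-2) + (-1) = -6
So the dimensions are [L³ T⁻⁶].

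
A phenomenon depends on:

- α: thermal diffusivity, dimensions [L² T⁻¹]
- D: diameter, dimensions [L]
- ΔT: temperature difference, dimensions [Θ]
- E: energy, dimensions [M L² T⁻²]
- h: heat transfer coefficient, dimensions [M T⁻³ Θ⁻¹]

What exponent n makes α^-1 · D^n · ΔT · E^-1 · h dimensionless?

4

Balance the L exponent: (1)·n from D, plus −(2) + (0) − (2) + (0) = -4 from the rest, must sum to zero.
n − 4 = 0, so n = 4.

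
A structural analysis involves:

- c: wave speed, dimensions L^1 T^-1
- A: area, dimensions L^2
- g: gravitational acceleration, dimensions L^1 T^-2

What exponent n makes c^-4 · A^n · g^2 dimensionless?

1

Balance the L exponent: (2)·n from A, plus −4·(1) + 2·(1) = -2 from the rest, must sum to zero.
2n − 2 = 0, so n = 1.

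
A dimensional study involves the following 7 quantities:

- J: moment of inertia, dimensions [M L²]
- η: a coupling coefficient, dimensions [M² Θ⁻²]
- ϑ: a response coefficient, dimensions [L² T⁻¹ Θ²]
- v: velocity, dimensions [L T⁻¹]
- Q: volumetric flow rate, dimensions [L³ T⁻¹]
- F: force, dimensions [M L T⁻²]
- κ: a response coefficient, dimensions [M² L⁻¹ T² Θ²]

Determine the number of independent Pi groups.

There are 7 variables and 4 base dimensions (M, L, T, Θ).
The dimension matrix has rank 4.
Independent dimensionless groups: 7 − 4 = 3.

3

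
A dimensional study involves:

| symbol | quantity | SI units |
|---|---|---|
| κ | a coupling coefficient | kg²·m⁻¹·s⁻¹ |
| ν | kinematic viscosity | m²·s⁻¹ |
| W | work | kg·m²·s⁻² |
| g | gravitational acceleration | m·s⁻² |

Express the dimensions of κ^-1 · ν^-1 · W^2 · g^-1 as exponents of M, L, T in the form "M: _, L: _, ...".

M: 0, L: 2, T: 0

Collect each base-dimension exponent across the product:
  M: −(2) − (0) + 2·(1) − (0) = 0
  L: −(-1) − (2) + 2·(2) − (1) = 2
  T: −(-1) − (-1) + 2·(-2) − (-2) = 0
So the dimensions are [L²].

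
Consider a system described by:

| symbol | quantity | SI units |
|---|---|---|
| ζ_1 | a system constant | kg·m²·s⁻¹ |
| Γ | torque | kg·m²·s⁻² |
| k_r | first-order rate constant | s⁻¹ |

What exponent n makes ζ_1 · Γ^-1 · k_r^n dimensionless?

Balance the T exponent: (-1)·n from k_r, plus (-1) − (-2) = 1 from the rest, must sum to zero.
−n + 1 = 0, so n = 1.

1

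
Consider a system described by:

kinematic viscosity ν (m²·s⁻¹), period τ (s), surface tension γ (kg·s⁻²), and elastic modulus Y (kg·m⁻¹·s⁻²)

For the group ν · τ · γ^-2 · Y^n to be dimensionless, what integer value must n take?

Balance the M exponent: (1)·n from Y, plus (0) + (0) − 2·(1) = -2 from the rest, must sum to zero.
n − 2 = 0, so n = 2.

2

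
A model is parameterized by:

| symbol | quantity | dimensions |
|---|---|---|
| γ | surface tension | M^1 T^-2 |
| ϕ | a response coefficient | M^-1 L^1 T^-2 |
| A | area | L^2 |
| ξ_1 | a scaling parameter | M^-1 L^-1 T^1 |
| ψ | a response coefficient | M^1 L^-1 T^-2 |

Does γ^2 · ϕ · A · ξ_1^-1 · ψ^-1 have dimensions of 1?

Sum the exponent of each base dimension across the product:
  M: 2·[γ]_M + [ϕ]_M + [A]_M − [ξ_1]_M − [ψ]_M = 2·(1) + (-1) + (0) − (-1) − (1) = 1
  L: 2·[γ]_L + [ϕ]_L + [A]_L − [ξ_1]_L − [ψ]_L = 2·(0) + (1) + (2) − (-1) − (-1) = 5
  T: 2·[γ]_T + [ϕ]_T + [A]_T − [ξ_1]_T − [ψ]_T = 2·(-2) + (-2) + (0) − (1) − (-2) = -5
Net dimensions [M L⁵ T⁻⁵] ≠ [1] — not dimensionless.

no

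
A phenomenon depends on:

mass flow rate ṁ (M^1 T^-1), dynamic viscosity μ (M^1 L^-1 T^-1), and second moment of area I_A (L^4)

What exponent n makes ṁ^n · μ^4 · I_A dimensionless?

-4

Balance the M exponent: (1)·n from ṁ, plus 4·(1) + (0) = 4 from the rest, must sum to zero.
n + 4 = 0, so n = -4.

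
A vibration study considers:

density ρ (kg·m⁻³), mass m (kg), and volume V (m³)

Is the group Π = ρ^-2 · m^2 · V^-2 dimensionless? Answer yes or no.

yes

Sum the exponent of each base dimension across the product:
  M: −2·[ρ]_M + 2·[m]_M − 2·[V]_M = −2·(1) + 2·(1) − 2·(0) = 0
  L: −2·[ρ]_L + 2·[m]_L − 2·[V]_L = −2·(-3) + 2·(0) − 2·(3) = 0
  T: −2·[ρ]_T + 2·[m]_T − 2·[V]_T = −2·(0) + 2·(0) − 2·(0) = 0
All base exponents vanish — dimensionless.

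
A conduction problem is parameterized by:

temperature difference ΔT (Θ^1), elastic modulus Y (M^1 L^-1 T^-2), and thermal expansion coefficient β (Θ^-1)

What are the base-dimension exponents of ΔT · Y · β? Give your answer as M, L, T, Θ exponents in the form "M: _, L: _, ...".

Collect each base-dimension exponent across the product:
  M: (0) + (1) + (0) = 1
  L: (0) + (-1) + (0) = -1
  T: (0) + (-2) + (0) = -2
  Θ: (1) + (0) + (-1) = 0
So the dimensions are [M L⁻¹ T⁻²].

M: 1, L: -1, T: -2, Θ: 0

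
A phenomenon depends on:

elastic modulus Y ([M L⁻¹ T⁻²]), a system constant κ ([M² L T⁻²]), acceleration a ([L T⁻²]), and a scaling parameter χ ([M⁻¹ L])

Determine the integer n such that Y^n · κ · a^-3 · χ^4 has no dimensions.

Balance the M exponent: (1)·n from Y, plus (2) − 3·(0) + 4·(-1) = -2 from the rest, must sum to zero.
n − 2 = 0, so n = 2.

2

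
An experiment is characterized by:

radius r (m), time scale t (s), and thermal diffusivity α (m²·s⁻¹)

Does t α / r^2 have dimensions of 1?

yes

Sum the exponent of each base dimension across the product:
  L: −2·[r]_L + [t]_L + [α]_L = −2·(1) + (0) + (2) = 0
  T: −2·[r]_T + [t]_T + [α]_T = −2·(0) + (1) + (-1) = 0
All base exponents vanish — dimensionless.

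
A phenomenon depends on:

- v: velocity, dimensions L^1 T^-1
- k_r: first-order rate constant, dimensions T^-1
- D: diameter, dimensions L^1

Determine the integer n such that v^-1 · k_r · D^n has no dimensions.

Balance the L exponent: (1)·n from D, plus −(1) + (0) = -1 from the rest, must sum to zero.
n − 1 = 0, so n = 1.

1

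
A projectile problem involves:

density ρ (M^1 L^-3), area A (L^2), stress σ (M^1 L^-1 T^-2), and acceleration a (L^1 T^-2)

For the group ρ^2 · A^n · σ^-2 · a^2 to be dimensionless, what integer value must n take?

1

Balance the L exponent: (2)·n from A, plus 2·(-3) − 2·(-1) + 2·(1) = -2 from the rest, must sum to zero.
2n − 2 = 0, so n = 1.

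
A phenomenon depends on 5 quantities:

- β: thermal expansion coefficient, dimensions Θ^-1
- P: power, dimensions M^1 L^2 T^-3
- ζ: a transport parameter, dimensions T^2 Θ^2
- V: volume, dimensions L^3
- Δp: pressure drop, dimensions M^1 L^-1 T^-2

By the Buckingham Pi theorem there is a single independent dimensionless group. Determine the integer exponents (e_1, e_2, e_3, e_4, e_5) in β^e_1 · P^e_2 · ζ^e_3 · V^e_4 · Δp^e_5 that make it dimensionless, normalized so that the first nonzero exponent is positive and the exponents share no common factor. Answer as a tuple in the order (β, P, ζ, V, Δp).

(2, 2, 1, -2, -2)

M: e_1·(0) + e_2·(1) + e_3·(0) + e_4·(0) + e_5·(1) = 0
L: e_1·(0) + e_2·(2) + e_3·(0) + e_4·(3) + e_5·(-1) = 0
T: e_1·(0) + e_2·(-3) + e_3·(2) + e_4·(0) + e_5·(-2) = 0
Θ: e_1·(-1) + e_2·(0) + e_3·(2) + e_4·(0) + e_5·(0) = 0
Solving this homogeneous linear system for the smallest-integer solution (first nonzero entry positive) gives (2, 2, 1, -2, -2).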